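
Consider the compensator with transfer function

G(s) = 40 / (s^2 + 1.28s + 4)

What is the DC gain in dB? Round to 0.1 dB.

20.0 dB

G(0) = 40 / 4 = 10
20 log₁₀(10) ≈ 20.00 dB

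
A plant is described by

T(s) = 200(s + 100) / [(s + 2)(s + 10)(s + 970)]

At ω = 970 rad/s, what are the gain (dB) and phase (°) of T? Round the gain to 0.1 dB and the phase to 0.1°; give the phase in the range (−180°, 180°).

-76.4 dB, -140.2°

At s = jω = j970:
zero (s+100): 100 + j970 → |·| = √(100²+970²) = √950900 ≈ 975.14, ∠ = arctan(970/100) ≈ 84.11°
pole (s+2): 2 + j970 → |·| = √(2²+970²) = √940904 ≈ 970, ∠ = arctan(970/2) ≈ 89.88°
pole (s+10): 10 + j970 → |·| = √(10²+970²) = √941000 ≈ 970.05, ∠ = arctan(970/10) ≈ 89.41°
pole (s+970): 970 + j970 → |·| = √(970²+970²) = √1881800 ≈ 1371.8, ∠ = arctan(970/970) ≈ 45.00°
|T| = 200 · 975.14 / 1.2908e+09 ≈ 0.00015109
Gain = 20 log₁₀(0.00015109) ≈ -76.42 dB
∠T = 84.11° − 224.29° = -140.18°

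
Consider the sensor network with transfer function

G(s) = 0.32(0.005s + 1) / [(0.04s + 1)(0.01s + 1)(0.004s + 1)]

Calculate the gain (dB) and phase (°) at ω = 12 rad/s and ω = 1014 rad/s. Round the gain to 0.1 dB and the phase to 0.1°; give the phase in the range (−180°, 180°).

At ω = 12 rad/s:
zero (1 + j12·0.005) = 1 + j0.06 → |·| ≈ 1.0018, ∠ ≈ 3.43°
pole (1 + j12·0.04) = 1 + j0.48 → |·| ≈ 1.1092, ∠ ≈ 25.64°
pole (1 + j12·0.01) = 1 + j0.12 → |·| ≈ 1.0072, ∠ ≈ 6.84°
pole (1 + j12·0.004) = 1 + j0.048 → |·| ≈ 1.0012, ∠ ≈ 2.75°
|G| = 0.32 · 1.0018 / (1.1092 · 1.0072 · 1.0012) ≈ 0.28661
Gain = 20 log₁₀(0.28661) ≈ -10.85 dB
∠G = (3.43°) − (25.64° + 6.84° + 2.75°) = -31.80°

At ω = 1014 rad/s:
zero (1 + j1014·0.005) = 1 + j5.07 → |·| ≈ 5.1677, ∠ ≈ 78.84°
pole (1 + j1014·0.04) = 1 + j40.56 → |·| ≈ 40.572, ∠ ≈ 88.59°
pole (1 + j1014·0.01) = 1 + j10.14 → |·| ≈ 10.189, ∠ ≈ 84.37°
pole (1 + j1014·0.004) = 1 + j4.056 → |·| ≈ 4.1775, ∠ ≈ 76.15°
|G| = 0.32 · 5.1677 / (40.572 · 10.189 · 4.1775) ≈ 0.00095758
Gain = 20 log₁₀(0.00095758) ≈ -60.38 dB
∠G = (78.84°) − (88.59° + 84.37° + 76.15°) = -170.27°

ω = 12: -10.9 dB, -31.8°; ω = 1014: -60.4 dB, -170.3°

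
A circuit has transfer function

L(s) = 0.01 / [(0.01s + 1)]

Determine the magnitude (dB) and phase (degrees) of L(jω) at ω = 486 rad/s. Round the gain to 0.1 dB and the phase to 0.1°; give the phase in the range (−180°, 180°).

At ω = 486 rad/s:
pole (1 + j486·0.01) = 1 + j4.86 → |·| ≈ 4.9618, ∠ ≈ 78.37°
|L| = 0.01 · 1 / (4.9618) ≈ 0.0020154
Gain = 20 log₁₀(0.0020154) ≈ -53.91 dB
∠L = (0°) − (78.37°) = -78.37°

-53.9 dB, -78.4°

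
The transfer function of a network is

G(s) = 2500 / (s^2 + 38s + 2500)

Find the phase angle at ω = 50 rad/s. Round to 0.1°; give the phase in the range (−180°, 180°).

At s = jω = j50:
quadratic: (j50)² + 38·j50 + 2500 = 0 + j1900 → |·| ≈ 1900, ∠ ≈ 90.00°
∠G = 0.00° − 90.00° = -90.00°

-90.0°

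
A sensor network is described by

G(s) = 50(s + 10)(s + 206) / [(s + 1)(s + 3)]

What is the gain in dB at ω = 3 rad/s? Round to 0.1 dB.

78.1 dB

At s = jω = j3:
zero (s+10): 10 + j3 → |·| = √(10²+3²) = √109 ≈ 10.44, ∠ = arctan(3/10) ≈ 16.70°
zero (s+206): 206 + j3 → |·| = √(206²+3²) = √42445 ≈ 206.02, ∠ = arctan(3/206) ≈ 0.83°
pole (s+1): 1 + j3 → |·| = √(1²+3²) = √10 ≈ 3.1623, ∠ = arctan(3/1) ≈ 71.57°
pole (s+3): 3 + j3 → |·| = √(3²+3²) = √18 ≈ 4.2426, ∠ = arctan(3/3) ≈ 45.00°
|G| = 50 · 2150.8 / 13.416 ≈ 8015.8
Gain = 20 log₁₀(8015.8) ≈ 78.08 dB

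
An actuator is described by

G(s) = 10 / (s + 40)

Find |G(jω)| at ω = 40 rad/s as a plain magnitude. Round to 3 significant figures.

Substitute s = j40:
Numerator: 10 = 10 + j0
Denominator: (j40) + 40 = 40 + j40
|N| = √(10² + 0²) ≈ 10, ∠N ≈ 0.00°
|D| = √(40² + 40²) ≈ 56.569, ∠D ≈ 45.00°
|G| = 10 / 56.569 ≈ 0.17678

0.177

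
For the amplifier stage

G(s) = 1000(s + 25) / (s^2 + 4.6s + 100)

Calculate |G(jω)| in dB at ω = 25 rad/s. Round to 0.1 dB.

At s = jω = j25:
zero (s+25): 25 + j25 → |·| = √(25²+25²) = √1250 ≈ 35.355, ∠ = arctan(25/25) ≈ 45.00°
quadratic: (j25)² + 4.6·j25 + 100 = -525 + j115 → |·| ≈ 537.45, ∠ ≈ 167.64°
|G| = 1000 · 35.355 / 537.45 ≈ 65.783
Gain = 20 log₁₀(65.783) ≈ 36.36 dB

36.4 dB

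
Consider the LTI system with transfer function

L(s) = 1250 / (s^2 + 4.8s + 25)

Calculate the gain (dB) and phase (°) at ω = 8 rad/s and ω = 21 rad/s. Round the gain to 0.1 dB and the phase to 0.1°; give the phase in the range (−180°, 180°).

At s = jω = j8:
quadratic: (j8)² + 4.8·j8 + 25 = -39 + j38.4 → |·| ≈ 54.732, ∠ ≈ 135.44°
|L| = 1250 / 54.732 ≈ 22.839
Gain = 20 log₁₀(22.839) ≈ 27.17 dB
∠L = 0.00° − 135.44° = -135.44°

At s = jω = j21:
quadratic: (j21)² + 4.8·j21 + 25 = -416 + j100.8 → |·| ≈ 428.04, ∠ ≈ 166.38°
|L| = 1250 / 428.04 ≈ 2.9203
Gain = 20 log₁₀(2.9203) ≈ 9.31 dB
∠L = 0.00° − 166.38° = -166.38°

ω = 8: 27.2 dB, -135.4°; ω = 21: 9.3 dB, -166.4°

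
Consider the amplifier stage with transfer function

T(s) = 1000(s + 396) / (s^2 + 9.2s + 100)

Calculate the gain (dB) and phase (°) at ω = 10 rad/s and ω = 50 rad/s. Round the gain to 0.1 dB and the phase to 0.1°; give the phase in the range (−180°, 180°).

At s = jω = j10:
zero (s+396): 396 + j10 → |·| = √(396²+10²) = √156916 ≈ 396.13, ∠ = arctan(10/396) ≈ 1.45°
quadratic: (j10)² + 9.2·j10 + 100 = 0 + j92 → |·| ≈ 92, ∠ ≈ 90.00°
|T| = 1000 · 396.13 / 92 ≈ 4305.8
Gain = 20 log₁₀(4305.8) ≈ 72.68 dB
∠T = 1.45° − 90.00° = -88.55°

At s = jω = j50:
zero (s+396): 396 + j50 → |·| = √(396²+50²) = √159316 ≈ 399.14, ∠ = arctan(50/396) ≈ 7.20°
quadratic: (j50)² + 9.2·j50 + 100 = -2400 + j460 → |·| ≈ 2443.7, ∠ ≈ 169.15°
|T| = 1000 · 399.14 / 2443.7 ≈ 163.33
Gain = 20 log₁₀(163.33) ≈ 44.26 dB
∠T = 7.20° − 169.15° = -161.95°

ω = 10: 72.7 dB, -88.6°; ω = 50: 44.3 dB, -162.0°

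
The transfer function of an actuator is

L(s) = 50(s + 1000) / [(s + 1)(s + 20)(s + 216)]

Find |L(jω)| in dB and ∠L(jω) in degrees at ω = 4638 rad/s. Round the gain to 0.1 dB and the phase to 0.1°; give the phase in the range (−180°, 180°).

At s = jω = j4638:
zero (s+1000): 1000 + j4638 → |·| = √(1000²+4638²) = √22511044 ≈ 4744.6, ∠ = arctan(4638/1000) ≈ 77.83°
pole (s+1): 1 + j4638 → |·| = √(1²+4638²) = √21511045 ≈ 4638, ∠ = arctan(4638/1) ≈ 89.99°
pole (s+20): 20 + j4638 → |·| = √(20²+4638²) = √21511444 ≈ 4638, ∠ = arctan(4638/20) ≈ 89.75°
pole (s+216): 216 + j4638 → |·| = √(216²+4638²) = √21557700 ≈ 4643, ∠ = arctan(4638/216) ≈ 87.33°
|L| = 50 · 4744.6 / 9.9876e+10 ≈ 2.3752e-06
Gain = 20 log₁₀(2.3752e-06) ≈ -112.49 dB
∠L = 77.83° − 267.07° = -189.24° ≡ 170.76° (principal value)

-112.5 dB, 170.8°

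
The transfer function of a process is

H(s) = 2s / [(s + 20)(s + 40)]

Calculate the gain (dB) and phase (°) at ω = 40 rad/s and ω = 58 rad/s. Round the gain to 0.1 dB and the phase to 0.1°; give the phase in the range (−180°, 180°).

At s = jω = j40:
zero at origin: s = j40 → |·| = 40, ∠ = 90.00°
pole (s+20): 20 + j40 → |·| = √(20²+40²) = √2000 ≈ 44.721, ∠ = arctan(40/20) ≈ 63.43°
pole (s+40): 40 + j40 → |·| = √(40²+40²) = √3200 ≈ 56.569, ∠ = arctan(40/40) ≈ 45.00°
|H| = 2 · 40 / 2529.8 ≈ 0.031623
Gain = 20 log₁₀(0.031623) ≈ -30.00 dB
∠H = 90.00° − 108.43° = -18.43°

At s = jω = j58:
zero at origin: s = j58 → |·| = 58, ∠ = 90.00°
pole (s+20): 20 + j58 → |·| = √(20²+58²) = √3764 ≈ 61.351, ∠ = arctan(58/20) ≈ 70.97°
pole (s+40): 40 + j58 → |·| = √(40²+58²) = √4964 ≈ 70.456, ∠ = arctan(58/40) ≈ 55.41°
|H| = 2 · 58 / 4322.5 ≈ 0.026836
Gain = 20 log₁₀(0.026836) ≈ -31.43 dB
∠H = 90.00° − 126.38° = -36.38°

ω = 40: -30.0 dB, -18.4°; ω = 58: -31.4 dB, -36.4°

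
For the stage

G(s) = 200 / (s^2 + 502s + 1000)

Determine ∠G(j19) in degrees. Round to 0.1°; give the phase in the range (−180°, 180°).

Substitute s = j19:
Numerator: 200 = 200 + j0
Denominator: (j19)^2 + 502(j19) + 1000 = 639 + j9538
|N| = √(200² + 0²) ≈ 200, ∠N ≈ 0.00°
|D| = √(639² + 9538²) ≈ 9559.4, ∠D ≈ 86.17°
∠G = 0.00° − 86.17° = -86.17°

-86.2°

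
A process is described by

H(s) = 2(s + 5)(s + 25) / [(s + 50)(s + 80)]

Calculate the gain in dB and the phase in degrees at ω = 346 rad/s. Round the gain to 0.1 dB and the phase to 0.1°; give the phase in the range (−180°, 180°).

At s = jω = j346:
zero (s+5): 5 + j346 → |·| = √(5²+346²) = √119741 ≈ 346.04, ∠ = arctan(346/5) ≈ 89.17°
zero (s+25): 25 + j346 → |·| = √(25²+346²) = √120341 ≈ 346.9, ∠ = arctan(346/25) ≈ 85.87°
pole (s+50): 50 + j346 → |·| = √(50²+346²) = √122216 ≈ 349.59, ∠ = arctan(346/50) ≈ 81.78°
pole (s+80): 80 + j346 → |·| = √(80²+346²) = √126116 ≈ 355.13, ∠ = arctan(346/80) ≈ 76.98°
|H| = 2 · 1.2004e+05 / 1.2415e+05 ≈ 1.9338
Gain = 20 log₁₀(1.9338) ≈ 5.73 dB
∠H = 175.04° − 158.76° = 16.28°

5.7 dB, 16.3°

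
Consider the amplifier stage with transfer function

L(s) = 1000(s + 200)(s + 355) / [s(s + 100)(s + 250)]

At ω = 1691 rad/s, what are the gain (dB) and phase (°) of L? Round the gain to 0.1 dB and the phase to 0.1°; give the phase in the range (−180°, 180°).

At s = jω = j1691:
zero (s+200): 200 + j1691 → |·| = √(200²+1691²) = √2899481 ≈ 1702.8, ∠ = arctan(1691/200) ≈ 83.25°
zero (s+355): 355 + j1691 → |·| = √(355²+1691²) = √2985506 ≈ 1727.9, ∠ = arctan(1691/355) ≈ 78.14°
pole (s+100): 100 + j1691 → |·| = √(100²+1691²) = √2869481 ≈ 1694, ∠ = arctan(1691/100) ≈ 86.62°
pole (s+250): 250 + j1691 → |·| = √(250²+1691²) = √2921981 ≈ 1709.4, ∠ = arctan(1691/250) ≈ 81.59°
pole at origin: |s| = 1691, ∠ = 90.00° (in denominator)
|L| = 1000 · 2.9423e+06 / 4.8967e+09 ≈ 0.60087
Gain = 20 log₁₀(0.60087) ≈ -4.42 dB
∠L = 161.39° − 258.21° = -96.82°

-4.4 dB, -96.8°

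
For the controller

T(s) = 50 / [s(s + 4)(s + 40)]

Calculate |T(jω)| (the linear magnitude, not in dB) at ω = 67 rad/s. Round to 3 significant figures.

0.000142

At s = jω = j67:
pole (s+4): 4 + j67 → |·| = √(4²+67²) = √4505 ≈ 67.119, ∠ = arctan(67/4) ≈ 86.58°
pole (s+40): 40 + j67 → |·| = √(40²+67²) = √6089 ≈ 78.032, ∠ = arctan(67/40) ≈ 59.16°
pole at origin: |s| = 67, ∠ = 90.00° (in denominator)
|T| = 50 / 3.5091e+05 ≈ 0.00014249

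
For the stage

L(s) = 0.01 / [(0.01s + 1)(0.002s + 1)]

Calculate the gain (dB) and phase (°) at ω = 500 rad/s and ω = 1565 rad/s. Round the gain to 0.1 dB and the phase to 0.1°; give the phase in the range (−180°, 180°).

At ω = 500 rad/s:
pole (1 + j500·0.01) = 1 + j5 → |·| ≈ 5.099, ∠ ≈ 78.69°
pole (1 + j500·0.002) = 1 + j1 → |·| ≈ 1.4142, ∠ ≈ 45.00°
|L| = 0.01 · 1 / (5.099 · 1.4142) ≈ 0.0013868
Gain = 20 log₁₀(0.0013868) ≈ -57.16 dB
∠L = (0°) − (78.69° + 45.00°) = -123.69°

At ω = 1565 rad/s:
pole (1 + j1565·0.01) = 1 + j15.65 → |·| ≈ 15.682, ∠ ≈ 86.34°
pole (1 + j1565·0.002) = 1 + j3.13 → |·| ≈ 3.2859, ∠ ≈ 72.28°
|L| = 0.01 · 1 / (15.682 · 3.2859) ≈ 0.00019406
Gain = 20 log₁₀(0.00019406) ≈ -74.24 dB
∠L = (0°) − (86.34° + 72.28°) = -158.62°

ω = 500: -57.2 dB, -123.7°; ω = 1565: -74.2 dB, -158.6°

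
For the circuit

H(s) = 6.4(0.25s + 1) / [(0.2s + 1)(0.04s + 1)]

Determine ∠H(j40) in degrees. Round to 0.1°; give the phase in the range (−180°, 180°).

At ω = 40 rad/s:
zero (1 + j40·0.25) = 1 + j10 → |·| ≈ 10.05, ∠ ≈ 84.29°
pole (1 + j40·0.2) = 1 + j8 → |·| ≈ 8.0623, ∠ ≈ 82.87°
pole (1 + j40·0.04) = 1 + j1.6 → |·| ≈ 1.8868, ∠ ≈ 57.99°
∠H = (84.29°) − (82.87° + 57.99°) = -56.57°

-56.6°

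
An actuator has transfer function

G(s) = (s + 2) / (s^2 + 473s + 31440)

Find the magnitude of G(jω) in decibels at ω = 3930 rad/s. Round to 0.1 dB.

Substitute s = j3930:
Numerator: (j3930) + 2 = 2 + j3930
Denominator: (j3930)^2 + 473(j3930) + 31440 = -15413460 + j1858890
|N| = √(2² + 3930²) ≈ 3930, ∠N ≈ 89.97°
|D| = √(15413460² + 1858890²) ≈ 1.5525e+07, ∠D ≈ 173.12°
|G| = 3930 / 1.5525e+07 ≈ 0.00025314
Gain = 20 log₁₀(0.00025314) ≈ -71.93 dB

-71.9 dB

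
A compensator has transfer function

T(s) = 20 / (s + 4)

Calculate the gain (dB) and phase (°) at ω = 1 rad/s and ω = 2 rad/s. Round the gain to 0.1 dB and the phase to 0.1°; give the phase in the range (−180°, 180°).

Substitute s = j1:
Numerator: 20 = 20 + j0
Denominator: (j1) + 4 = 4 + j1
|N| = √(20² + 0²) ≈ 20, ∠N ≈ 0.00°
|D| = √(4² + 1²) ≈ 4.1231, ∠D ≈ 14.04°
|T| = 20 / 4.1231 ≈ 4.8507
Gain = 20 log₁₀(4.8507) ≈ 13.72 dB
∠T = 0.00° − 14.04° = -14.04°

Substitute s = j2:
Numerator: 20 = 20 + j0
Denominator: (j2) + 4 = 4 + j2
|N| = √(20² + 0²) ≈ 20, ∠N ≈ 0.00°
|D| = √(4² + 2²) ≈ 4.4721, ∠D ≈ 26.57°
|T| = 20 / 4.4721 ≈ 4.4722
Gain = 20 log₁₀(4.4722) ≈ 13.01 dB
∠T = 0.00° − 26.57° = -26.57°

ω = 1: 13.7 dB, -14.0°; ω = 2: 13.0 dB, -26.6°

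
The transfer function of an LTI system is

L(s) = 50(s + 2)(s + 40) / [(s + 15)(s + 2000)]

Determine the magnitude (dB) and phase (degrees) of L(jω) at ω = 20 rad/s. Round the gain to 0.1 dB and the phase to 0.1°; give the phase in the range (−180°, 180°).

At s = jω = j20:
zero (s+2): 2 + j20 → |·| = √(2²+20²) = √404 ≈ 20.1, ∠ = arctan(20/2) ≈ 84.29°
zero (s+40): 40 + j20 → |·| = √(40²+20²) = √2000 ≈ 44.721, ∠ = arctan(20/40) ≈ 26.57°
pole (s+15): 15 + j20 → |·| = √(15²+20²) = √625 ≈ 25, ∠ = arctan(20/15) ≈ 53.13°
pole (s+2000): 2000 + j20 → |·| = √(2000²+20²) = √4000400 ≈ 2000.1, ∠ = arctan(20/2000) ≈ 0.57°
|L| = 50 · 898.89 / 50002 ≈ 0.89885
Gain = 20 log₁₀(0.89885) ≈ -0.93 dB
∠L = 110.86° − 53.70° = 57.16°

-0.9 dB, 57.2°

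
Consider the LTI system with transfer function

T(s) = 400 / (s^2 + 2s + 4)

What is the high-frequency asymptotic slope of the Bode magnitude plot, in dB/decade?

-40 dB/decade

Each pole contributes −20 dB/decade at high frequency; each zero contributes +20 dB/decade.
Net: 0 zero(s) − 2 pole(s) → -40 dB/decade.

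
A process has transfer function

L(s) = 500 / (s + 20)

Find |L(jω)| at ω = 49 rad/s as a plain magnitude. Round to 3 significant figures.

9.45

Substitute s = j49:
Numerator: 500 = 500 + j0
Denominator: (j49) + 20 = 20 + j49
|N| = √(500² + 0²) ≈ 500, ∠N ≈ 0.00°
|D| = √(20² + 49²) ≈ 52.924, ∠D ≈ 67.80°
|L| = 500 / 52.924 ≈ 9.4475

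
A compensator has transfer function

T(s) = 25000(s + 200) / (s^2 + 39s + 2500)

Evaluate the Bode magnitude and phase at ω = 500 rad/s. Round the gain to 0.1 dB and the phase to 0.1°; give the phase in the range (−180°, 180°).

34.7 dB, -107.3°

At s = jω = j500:
zero (s+200): 200 + j500 → |·| = √(200²+500²) = √290000 ≈ 538.52, ∠ = arctan(500/200) ≈ 68.20°
quadratic: (j500)² + 39·j500 + 2500 = -247500 + j19500 → |·| ≈ 2.4827e+05, ∠ ≈ 175.50°
|T| = 25000 · 538.52 / 2.4827e+05 ≈ 54.227
Gain = 20 log₁₀(54.227) ≈ 34.68 dB
∠T = 68.20° − 175.50° = -107.30°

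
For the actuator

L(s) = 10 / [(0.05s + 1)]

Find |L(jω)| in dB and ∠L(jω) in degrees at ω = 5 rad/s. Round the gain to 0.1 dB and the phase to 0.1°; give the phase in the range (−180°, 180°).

At ω = 5 rad/s:
pole (1 + j5·0.05) = 1 + j0.25 → |·| ≈ 1.0308, ∠ ≈ 14.04°
|L| = 10 · 1 / (1.0308) ≈ 9.7012
Gain = 20 log₁₀(9.7012) ≈ 19.74 dB
∠L = (0°) − (14.04°) = -14.04°

19.7 dB, -14.0°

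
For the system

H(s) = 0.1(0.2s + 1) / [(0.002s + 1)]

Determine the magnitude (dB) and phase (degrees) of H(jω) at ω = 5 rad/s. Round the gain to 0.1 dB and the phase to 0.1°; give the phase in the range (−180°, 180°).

-17.0 dB, 44.4°

At ω = 5 rad/s:
zero (1 + j5·0.2) = 1 + j1 → |·| ≈ 1.4142, ∠ ≈ 45.00°
pole (1 + j5·0.002) = 1 + j0.01 → |·| ≈ 1, ∠ ≈ 0.57°
|H| = 0.1 · 1.4142 / (1) ≈ 0.14142
Gain = 20 log₁₀(0.14142) ≈ -16.99 dB
∠H = (45.00°) − (0.57°) = 44.43°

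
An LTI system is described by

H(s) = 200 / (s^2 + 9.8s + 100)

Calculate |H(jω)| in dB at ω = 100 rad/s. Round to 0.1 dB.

-33.9 dB

At s = jω = j100:
quadratic: (j100)² + 9.8·j100 + 100 = -9900 + j980 → |·| ≈ 9948.4, ∠ ≈ 174.35°
|H| = 200 / 9948.4 ≈ 0.020104
Gain = 20 log₁₀(0.020104) ≈ -33.93 dB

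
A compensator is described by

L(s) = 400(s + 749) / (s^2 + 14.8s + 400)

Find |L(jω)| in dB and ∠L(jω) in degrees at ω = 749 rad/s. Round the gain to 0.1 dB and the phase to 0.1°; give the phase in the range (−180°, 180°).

-2.4 dB, -133.9°

At s = jω = j749:
zero (s+749): 749 + j749 → |·| = √(749²+749²) = √1122002 ≈ 1059.2, ∠ = arctan(749/749) ≈ 45.00°
quadratic: (j749)² + 14.8·j749 + 400 = -560601 + j11085.2 → |·| ≈ 5.6071e+05, ∠ ≈ 178.87°
|L| = 400 · 1059.2 / 5.6071e+05 ≈ 0.75561
Gain = 20 log₁₀(0.75561) ≈ -2.43 dB
∠L = 45.00° − 178.87° = -133.87°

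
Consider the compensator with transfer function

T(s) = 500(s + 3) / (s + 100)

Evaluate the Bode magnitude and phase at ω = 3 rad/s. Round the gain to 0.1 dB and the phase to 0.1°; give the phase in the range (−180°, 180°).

26.5 dB, 43.3°

At s = jω = j3:
zero (s+3): 3 + j3 → |·| = √(3²+3²) = √18 ≈ 4.2426, ∠ = arctan(3/3) ≈ 45.00°
pole (s+100): 100 + j3 → |·| = √(100²+3²) = √10009 ≈ 100.04, ∠ = arctan(3/100) ≈ 1.72°
|T| = 500 · 4.2426 / 100.04 ≈ 21.205
Gain = 20 log₁₀(21.205) ≈ 26.53 dB
∠T = 45.00° − 1.72° = 43.28°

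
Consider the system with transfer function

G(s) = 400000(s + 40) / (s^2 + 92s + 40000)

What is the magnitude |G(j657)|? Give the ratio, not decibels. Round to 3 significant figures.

At s = jω = j657:
zero (s+40): 40 + j657 → |·| = √(40²+657²) = √433249 ≈ 658.22, ∠ = arctan(657/40) ≈ 86.52°
quadratic: (j657)² + 92·j657 + 40000 = -391649 + j60444 → |·| ≈ 3.9629e+05, ∠ ≈ 171.23°
|G| = 400000 · 658.22 / 3.9629e+05 ≈ 664.38

664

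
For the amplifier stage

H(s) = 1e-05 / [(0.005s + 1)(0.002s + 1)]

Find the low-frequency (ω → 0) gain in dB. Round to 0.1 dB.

H(0) = 1e-05 · 1 / 1 = 1e-05
20 log₁₀(1e-05) ≈ -100.00 dB

-100.0 dB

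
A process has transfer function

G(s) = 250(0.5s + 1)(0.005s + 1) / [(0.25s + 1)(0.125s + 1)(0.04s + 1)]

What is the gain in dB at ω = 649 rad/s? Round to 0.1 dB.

At ω = 649 rad/s:
zero (1 + j649·0.5) = 1 + j324.5 → |·| ≈ 324.5, ∠ ≈ 89.82°
zero (1 + j649·0.005) = 1 + j3.245 → |·| ≈ 3.3956, ∠ ≈ 72.87°
pole (1 + j649·0.25) = 1 + j162.25 → |·| ≈ 162.25, ∠ ≈ 89.65°
pole (1 + j649·0.125) = 1 + j81.125 → |·| ≈ 81.131, ∠ ≈ 89.29°
pole (1 + j649·0.04) = 1 + j25.96 → |·| ≈ 25.979, ∠ ≈ 87.79°
|G| = 250 · 324.5 · 3.3956 / (162.25 · 81.131 · 25.979) ≈ 0.80552
Gain = 20 log₁₀(0.80552) ≈ -1.88 dB

-1.9 dB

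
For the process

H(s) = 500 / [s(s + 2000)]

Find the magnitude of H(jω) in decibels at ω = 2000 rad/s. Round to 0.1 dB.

-81.1 dB

At s = jω = j2000:
pole (s+2000): 2000 + j2000 → |·| = √(2000²+2000²) = √8000000 ≈ 2828.4, ∠ = arctan(2000/2000) ≈ 45.00°
pole at origin: |s| = 2000, ∠ = 90.00° (in denominator)
|H| = 500 / 5.6568e+06 ≈ 8.8389e-05
Gain = 20 log₁₀(8.8389e-05) ≈ -81.07 dB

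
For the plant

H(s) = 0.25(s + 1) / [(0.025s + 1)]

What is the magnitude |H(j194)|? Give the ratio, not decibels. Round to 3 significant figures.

9.79

At ω = 194 rad/s:
zero (1 + j194·1) = 1 + j194 → |·| ≈ 194, ∠ ≈ 89.70°
pole (1 + j194·0.025) = 1 + j4.85 → |·| ≈ 4.952, ∠ ≈ 78.35°
|H| = 0.25 · 194 / (4.952) ≈ 9.794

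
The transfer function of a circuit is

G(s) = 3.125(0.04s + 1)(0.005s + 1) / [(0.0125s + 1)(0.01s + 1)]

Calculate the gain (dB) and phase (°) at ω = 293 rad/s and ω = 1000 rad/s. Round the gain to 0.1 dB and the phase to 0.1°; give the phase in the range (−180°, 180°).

At ω = 293 rad/s:
zero (1 + j293·0.04) = 1 + j11.72 → |·| ≈ 11.763, ∠ ≈ 85.12°
zero (1 + j293·0.005) = 1 + j1.465 → |·| ≈ 1.7738, ∠ ≈ 55.68°
pole (1 + j293·0.0125) = 1 + j3.6625 → |·| ≈ 3.7966, ∠ ≈ 74.73°
pole (1 + j293·0.01) = 1 + j2.93 → |·| ≈ 3.0959, ∠ ≈ 71.16°
|G| = 3.125 · 11.763 · 1.7738 / (3.7966 · 3.0959) ≈ 5.5474
Gain = 20 log₁₀(5.5474) ≈ 14.88 dB
∠G = (85.12° + 55.68°) − (74.73° + 71.16°) = -5.09°

At ω = 1000 rad/s:
zero (1 + j1000·0.04) = 1 + j40 → |·| ≈ 40.012, ∠ ≈ 88.57°
zero (1 + j1000·0.005) = 1 + j5 → |·| ≈ 5.099, ∠ ≈ 78.69°
pole (1 + j1000·0.0125) = 1 + j12.5 → |·| ≈ 12.54, ∠ ≈ 85.43°
pole (1 + j1000·0.01) = 1 + j10 → |·| ≈ 10.05, ∠ ≈ 84.29°
|G| = 3.125 · 40.012 · 5.099 / (12.54 · 10.05) ≈ 5.059
Gain = 20 log₁₀(5.059) ≈ 14.08 dB
∠G = (88.57° + 78.69°) − (85.43° + 84.29°) = -2.46°

ω = 293: 14.9 dB, -5.1°; ω = 1000: 14.1 dB, -2.5°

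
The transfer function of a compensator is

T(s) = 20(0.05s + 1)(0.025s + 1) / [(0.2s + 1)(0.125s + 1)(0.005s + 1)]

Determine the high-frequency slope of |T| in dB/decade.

-20 dB/decade

Each pole contributes −20 dB/decade at high frequency; each zero contributes +20 dB/decade.
Net: 2 zero(s) − 3 pole(s) → -20 dB/decade.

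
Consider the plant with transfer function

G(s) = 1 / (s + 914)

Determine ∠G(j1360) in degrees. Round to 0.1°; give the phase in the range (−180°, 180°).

-56.1°

At s = jω = j1360:
pole (s+914): 914 + j1360 → |·| = √(914²+1360²) = √2684996 ≈ 1638.6, ∠ = arctan(1360/914) ≈ 56.10°
∠G = 0.00° − 56.10° = -56.10°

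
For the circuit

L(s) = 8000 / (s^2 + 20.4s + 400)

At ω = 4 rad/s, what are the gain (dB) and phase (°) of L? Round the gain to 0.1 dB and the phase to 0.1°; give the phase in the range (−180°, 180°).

26.2 dB, -12.0°

At s = jω = j4:
quadratic: (j4)² + 20.4·j4 + 400 = 384 + j81.6 → |·| ≈ 392.57, ∠ ≈ 12.00°
|L| = 8000 / 392.57 ≈ 20.379
Gain = 20 log₁₀(20.379) ≈ 26.18 dB
∠L = 0.00° − 12.00° = -12.00°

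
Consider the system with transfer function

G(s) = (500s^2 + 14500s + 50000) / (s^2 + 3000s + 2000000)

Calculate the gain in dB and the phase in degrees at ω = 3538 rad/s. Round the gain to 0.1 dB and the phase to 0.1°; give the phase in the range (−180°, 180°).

52.4 dB, 44.8°

Substitute s = j3538:
Numerator: 500(j3538)^2 + 14500(j3538) + 50000 = -6258672000 + j51301000
Denominator: (j3538)^2 + 3000(j3538) + 2000000 = -10517444 + j10614000
|N| = √(6258672000² + 51301000²) ≈ 6.2589e+09, ∠N ≈ 179.53°
|D| = √(10517444² + 10614000²) ≈ 1.4942e+07, ∠D ≈ 134.74°
|G| = 6.2589e+09 / 1.4942e+07 ≈ 418.88
Gain = 20 log₁₀(418.88) ≈ 52.44 dB
∠G = 179.53° − 134.74° = 44.79°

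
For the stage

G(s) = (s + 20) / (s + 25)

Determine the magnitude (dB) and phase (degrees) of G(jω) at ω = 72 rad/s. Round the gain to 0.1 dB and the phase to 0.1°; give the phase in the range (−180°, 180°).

Substitute s = j72:
Numerator: (j72) + 20 = 20 + j72
Denominator: (j72) + 25 = 25 + j72
|N| = √(20² + 72²) ≈ 74.726, ∠N ≈ 74.48°
|D| = √(25² + 72²) ≈ 76.217, ∠D ≈ 70.85°
|G| = 74.726 / 76.217 ≈ 0.98044
Gain = 20 log₁₀(0.98044) ≈ -0.17 dB
∠G = 74.48° − 70.85° = 3.63°

-0.2 dB, 3.6°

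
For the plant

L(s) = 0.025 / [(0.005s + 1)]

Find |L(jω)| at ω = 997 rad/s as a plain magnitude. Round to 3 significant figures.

0.00492

At ω = 997 rad/s:
pole (1 + j997·0.005) = 1 + j4.985 → |·| ≈ 5.0843, ∠ ≈ 78.66°
|L| = 0.025 · 1 / (5.0843) ≈ 0.0049171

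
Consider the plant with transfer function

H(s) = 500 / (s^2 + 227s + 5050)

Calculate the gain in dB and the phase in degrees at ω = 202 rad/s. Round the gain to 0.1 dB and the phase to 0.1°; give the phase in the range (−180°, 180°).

-41.3 dB, -127.9°

Substitute s = j202:
Numerator: 500 = 500 + j0
Denominator: (j202)^2 + 227(j202) + 5050 = -35754 + j45854
|N| = √(500² + 0²) ≈ 500, ∠N ≈ 0.00°
|D| = √(35754² + 45854²) ≈ 58146, ∠D ≈ 127.94°
|H| = 500 / 58146 ≈ 0.008599
Gain = 20 log₁₀(0.008599) ≈ -41.31 dB
∠H = 0.00° − 127.94° = -127.94°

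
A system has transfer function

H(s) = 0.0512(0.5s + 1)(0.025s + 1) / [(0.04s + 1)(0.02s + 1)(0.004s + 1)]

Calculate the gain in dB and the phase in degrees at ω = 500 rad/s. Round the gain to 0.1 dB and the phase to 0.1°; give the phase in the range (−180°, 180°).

-9.0 dB, -59.7°

At ω = 500 rad/s:
zero (1 + j500·0.5) = 1 + j250 → |·| ≈ 250, ∠ ≈ 89.77°
zero (1 + j500·0.025) = 1 + j12.5 → |·| ≈ 12.54, ∠ ≈ 85.43°
pole (1 + j500·0.04) = 1 + j20 → |·| ≈ 20.025, ∠ ≈ 87.14°
pole (1 + j500·0.02) = 1 + j10 → |·| ≈ 10.05, ∠ ≈ 84.29°
pole (1 + j500·0.004) = 1 + j2 → |·| ≈ 2.2361, ∠ ≈ 63.43°
|H| = 0.0512 · 250 · 12.54 / (20.025 · 10.05 · 2.2361) ≈ 0.35668
Gain = 20 log₁₀(0.35668) ≈ -8.95 dB
∠H = (89.77° + 85.43°) − (87.14° + 84.29° + 63.43°) = -59.66°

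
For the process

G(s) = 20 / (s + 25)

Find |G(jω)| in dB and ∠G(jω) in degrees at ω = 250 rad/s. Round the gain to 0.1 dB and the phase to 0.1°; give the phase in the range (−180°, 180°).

Substitute s = j250:
Numerator: 20 = 20 + j0
Denominator: (j250) + 25 = 25 + j250
|N| = √(20² + 0²) ≈ 20, ∠N ≈ 0.00°
|D| = √(25² + 250²) ≈ 251.25, ∠D ≈ 84.29°
|G| = 20 / 251.25 ≈ 0.079602
Gain = 20 log₁₀(0.079602) ≈ -21.98 dB
∠G = 0.00° − 84.29° = -84.29°

-22.0 dB, -84.3°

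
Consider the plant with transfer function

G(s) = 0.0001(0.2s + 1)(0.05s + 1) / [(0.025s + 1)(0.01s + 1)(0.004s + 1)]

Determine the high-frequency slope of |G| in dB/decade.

Each pole contributes −20 dB/decade at high frequency; each zero contributes +20 dB/decade.
Net: 2 zero(s) − 3 pole(s) → -20 dB/decade.

-20 dB/decade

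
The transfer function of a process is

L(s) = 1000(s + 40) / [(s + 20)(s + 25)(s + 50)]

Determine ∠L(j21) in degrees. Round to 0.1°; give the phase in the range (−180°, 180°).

-81.5°

At s = jω = j21:
zero (s+40): 40 + j21 → |·| = √(40²+21²) = √2041 ≈ 45.177, ∠ = arctan(21/40) ≈ 27.70°
pole (s+20): 20 + j21 → |·| = √(20²+21²) = √841 ≈ 29, ∠ = arctan(21/20) ≈ 46.40°
pole (s+25): 25 + j21 → |·| = √(25²+21²) = √1066 ≈ 32.65, ∠ = arctan(21/25) ≈ 40.03°
pole (s+50): 50 + j21 → |·| = √(50²+21²) = √2941 ≈ 54.231, ∠ = arctan(21/50) ≈ 22.78°
∠L = 27.70° − 109.21° = -81.51°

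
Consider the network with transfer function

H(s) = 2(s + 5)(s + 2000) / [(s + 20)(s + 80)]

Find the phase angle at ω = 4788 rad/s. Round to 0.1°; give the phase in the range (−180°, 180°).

-21.5°

At s = jω = j4788:
zero (s+5): 5 + j4788 → |·| = √(5²+4788²) = √22924969 ≈ 4788, ∠ = arctan(4788/5) ≈ 89.94°
zero (s+2000): 2000 + j4788 → |·| = √(2000²+4788²) = √26924944 ≈ 5188.9, ∠ = arctan(4788/2000) ≈ 67.33°
pole (s+20): 20 + j4788 → |·| = √(20²+4788²) = √22925344 ≈ 4788, ∠ = arctan(4788/20) ≈ 89.76°
pole (s+80): 80 + j4788 → |·| = √(80²+4788²) = √22931344 ≈ 4788.7, ∠ = arctan(4788/80) ≈ 89.04°
∠H = 157.27° − 178.80° = -21.53°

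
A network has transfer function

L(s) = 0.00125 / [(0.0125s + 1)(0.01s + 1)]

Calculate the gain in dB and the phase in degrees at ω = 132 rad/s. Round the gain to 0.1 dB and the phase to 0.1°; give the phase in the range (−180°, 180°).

-68.2 dB, -111.6°

At ω = 132 rad/s:
pole (1 + j132·0.0125) = 1 + j1.65 → |·| ≈ 1.9294, ∠ ≈ 58.78°
pole (1 + j132·0.01) = 1 + j1.32 → |·| ≈ 1.656, ∠ ≈ 52.85°
|L| = 0.00125 · 1 / (1.9294 · 1.656) ≈ 0.00039123
Gain = 20 log₁₀(0.00039123) ≈ -68.15 dB
∠L = (0°) − (58.78° + 52.85°) = -111.63°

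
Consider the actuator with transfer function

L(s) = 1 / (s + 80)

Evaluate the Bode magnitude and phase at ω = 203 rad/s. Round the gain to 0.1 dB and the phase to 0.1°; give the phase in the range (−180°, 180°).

-46.8 dB, -68.5°

Substitute s = j203:
Numerator: 1 = 1 + j0
Denominator: (j203) + 80 = 80 + j203
|N| = √(1² + 0²) ≈ 1, ∠N ≈ 0.00°
|D| = √(80² + 203²) ≈ 218.19, ∠D ≈ 68.49°
|L| = 1 / 218.19 ≈ 0.0045832
Gain = 20 log₁₀(0.0045832) ≈ -46.78 dB
∠L = 0.00° − 68.49° = -68.49°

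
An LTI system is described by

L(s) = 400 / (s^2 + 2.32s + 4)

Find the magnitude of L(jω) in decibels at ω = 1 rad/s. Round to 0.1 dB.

At s = jω = j1:
quadratic: (j1)² + 2.32·j1 + 4 = 3 + j2.32 → |·| ≈ 3.7924, ∠ ≈ 37.72°
|L| = 400 / 3.7924 ≈ 105.47
Gain = 20 log₁₀(105.47) ≈ 40.46 dB

40.5 dB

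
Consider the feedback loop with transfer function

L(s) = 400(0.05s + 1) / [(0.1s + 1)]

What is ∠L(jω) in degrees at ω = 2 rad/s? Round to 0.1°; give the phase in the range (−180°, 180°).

At ω = 2 rad/s:
zero (1 + j2·0.05) = 1 + j0.1 → |·| ≈ 1.005, ∠ ≈ 5.71°
pole (1 + j2·0.1) = 1 + j0.2 → |·| ≈ 1.0198, ∠ ≈ 11.31°
∠L = (5.71°) − (11.31°) = -5.60°

-5.6°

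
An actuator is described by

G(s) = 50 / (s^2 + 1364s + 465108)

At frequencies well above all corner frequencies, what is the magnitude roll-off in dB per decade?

Each pole contributes −20 dB/decade at high frequency; each zero contributes +20 dB/decade.
Net: 0 zero(s) − 2 pole(s) → -40 dB/decade.

-40 dB/decade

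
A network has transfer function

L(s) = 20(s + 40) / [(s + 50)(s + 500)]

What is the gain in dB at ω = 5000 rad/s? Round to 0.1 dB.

At s = jω = j5000:
zero (s+40): 40 + j5000 → |·| = √(40²+5000²) = √25001600 ≈ 5000.2, ∠ = arctan(5000/40) ≈ 89.54°
pole (s+50): 50 + j5000 → |·| = √(50²+5000²) = √25002500 ≈ 5000.2, ∠ = arctan(5000/50) ≈ 89.43°
pole (s+500): 500 + j5000 → |·| = √(500²+5000²) = √25250000 ≈ 5024.9, ∠ = arctan(5000/500) ≈ 84.29°
|L| = 20 · 5000.2 / 2.5126e+07 ≈ 0.0039801
Gain = 20 log₁₀(0.0039801) ≈ -48.00 dB

-48.0 dB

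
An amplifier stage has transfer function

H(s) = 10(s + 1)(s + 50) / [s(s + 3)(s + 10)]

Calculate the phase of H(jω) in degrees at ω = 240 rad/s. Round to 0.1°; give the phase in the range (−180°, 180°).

-98.9°

At s = jω = j240:
zero (s+1): 1 + j240 → |·| = √(1²+240²) = √57601 ≈ 240, ∠ = arctan(240/1) ≈ 89.76°
zero (s+50): 50 + j240 → |·| = √(50²+240²) = √60100 ≈ 245.15, ∠ = arctan(240/50) ≈ 78.23°
pole (s+3): 3 + j240 → |·| = √(3²+240²) = √57609 ≈ 240.02, ∠ = arctan(240/3) ≈ 89.28°
pole (s+10): 10 + j240 → |·| = √(10²+240²) = √57700 ≈ 240.21, ∠ = arctan(240/10) ≈ 87.61°
pole at origin: |s| = 240, ∠ = 90.00° (in denominator)
∠H = 167.99° − 266.89° = -98.90°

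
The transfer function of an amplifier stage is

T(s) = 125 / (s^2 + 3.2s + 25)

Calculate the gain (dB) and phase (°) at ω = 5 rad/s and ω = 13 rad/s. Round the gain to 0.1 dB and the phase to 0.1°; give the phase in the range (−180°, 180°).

At s = jω = j5:
quadratic: (j5)² + 3.2·j5 + 25 = 0 + j16 → |·| ≈ 16, ∠ ≈ 90.00°
|T| = 125 / 16 ≈ 7.8125
Gain = 20 log₁₀(7.8125) ≈ 17.86 dB
∠T = 0.00° − 90.00° = -90.00°

At s = jω = j13:
quadratic: (j13)² + 3.2·j13 + 25 = -144 + j41.6 → |·| ≈ 149.89, ∠ ≈ 163.89°
|T| = 125 / 149.89 ≈ 0.83394
Gain = 20 log₁₀(0.83394) ≈ -1.58 dB
∠T = 0.00° − 163.89° = -163.89°

ω = 5: 17.9 dB, -90.0°; ω = 13: -1.6 dB, -163.9°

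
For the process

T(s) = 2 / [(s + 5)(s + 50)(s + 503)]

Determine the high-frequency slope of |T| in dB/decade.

Each pole contributes −20 dB/decade at high frequency; each zero contributes +20 dB/decade.
Net: 0 zero(s) − 3 pole(s) → -60 dB/decade.

-60 dB/decade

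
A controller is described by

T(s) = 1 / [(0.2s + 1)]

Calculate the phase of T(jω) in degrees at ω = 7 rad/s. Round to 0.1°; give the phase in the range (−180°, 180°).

At ω = 7 rad/s:
pole (1 + j7·0.2) = 1 + j1.4 → |·| ≈ 1.7205, ∠ ≈ 54.46°
∠T = (0°) − (54.46°) = -54.46°

-54.5°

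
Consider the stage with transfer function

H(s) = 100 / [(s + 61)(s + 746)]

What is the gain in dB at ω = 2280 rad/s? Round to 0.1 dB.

-94.8 dB

At s = jω = j2280:
pole (s+61): 61 + j2280 → |·| = √(61²+2280²) = √5202121 ≈ 2280.8, ∠ = arctan(2280/61) ≈ 88.47°
pole (s+746): 746 + j2280 → |·| = √(746²+2280²) = √5754916 ≈ 2398.9, ∠ = arctan(2280/746) ≈ 71.88°
|H| = 100 / 5.4714e+06 ≈ 1.8277e-05
Gain = 20 log₁₀(1.8277e-05) ≈ -94.76 dB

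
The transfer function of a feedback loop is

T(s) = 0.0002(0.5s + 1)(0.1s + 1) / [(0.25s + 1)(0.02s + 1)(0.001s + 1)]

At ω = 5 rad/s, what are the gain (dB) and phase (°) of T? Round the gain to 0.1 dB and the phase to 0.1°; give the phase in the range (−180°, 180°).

-68.5 dB, 37.4°

At ω = 5 rad/s:
zero (1 + j5·0.5) = 1 + j2.5 → |·| ≈ 2.6926, ∠ ≈ 68.20°
zero (1 + j5·0.1) = 1 + j0.5 → |·| ≈ 1.118, ∠ ≈ 26.57°
pole (1 + j5·0.25) = 1 + j1.25 → |·| ≈ 1.6008, ∠ ≈ 51.34°
pole (1 + j5·0.02) = 1 + j0.1 → |·| ≈ 1.005, ∠ ≈ 5.71°
pole (1 + j5·0.001) = 1 + j0.005 → |·| ≈ 1, ∠ ≈ 0.29°
|T| = 0.0002 · 2.6926 · 1.118 / (1.6008 · 1.005 · 1) ≈ 0.00037423
Gain = 20 log₁₀(0.00037423) ≈ -68.54 dB
∠T = (68.20° + 26.57°) − (51.34° + 5.71° + 0.29°) = 37.43°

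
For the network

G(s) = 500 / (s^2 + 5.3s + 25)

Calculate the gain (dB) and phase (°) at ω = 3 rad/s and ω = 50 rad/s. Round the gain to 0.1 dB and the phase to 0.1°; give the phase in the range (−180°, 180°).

ω = 3: 26.9 dB, -44.8°; ω = 50: -13.9 dB, -173.9°

At s = jω = j3:
quadratic: (j3)² + 5.3·j3 + 25 = 16 + j15.9 → |·| ≈ 22.557, ∠ ≈ 44.82°
|G| = 500 / 22.557 ≈ 22.166
Gain = 20 log₁₀(22.166) ≈ 26.91 dB
∠G = 0.00° − 44.82° = -44.82°

At s = jω = j50:
quadratic: (j50)² + 5.3·j50 + 25 = -2475 + j265 → |·| ≈ 2489.1, ∠ ≈ 173.89°
|G| = 500 / 2489.1 ≈ 0.20088
Gain = 20 log₁₀(0.20088) ≈ -13.94 dB
∠G = 0.00° − 173.89° = -173.89°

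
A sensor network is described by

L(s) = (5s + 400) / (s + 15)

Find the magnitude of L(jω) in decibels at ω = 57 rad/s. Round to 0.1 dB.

18.4 dB

Substitute s = j57:
Numerator: 5(j57) + 400 = 400 + j285
Denominator: (j57) + 15 = 15 + j57
|N| = √(400² + 285²) ≈ 491.15, ∠N ≈ 35.47°
|D| = √(15² + 57²) ≈ 58.941, ∠D ≈ 75.26°
|L| = 491.15 / 58.941 ≈ 8.3329
Gain = 20 log₁₀(8.3329) ≈ 18.42 dB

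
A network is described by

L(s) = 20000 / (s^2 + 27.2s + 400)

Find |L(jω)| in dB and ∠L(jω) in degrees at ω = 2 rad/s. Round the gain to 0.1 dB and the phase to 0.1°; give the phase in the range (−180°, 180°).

34.0 dB, -7.8°

At s = jω = j2:
quadratic: (j2)² + 27.2·j2 + 400 = 396 + j54.4 → |·| ≈ 399.72, ∠ ≈ 7.82°
|L| = 20000 / 399.72 ≈ 50.035
Gain = 20 log₁₀(50.035) ≈ 33.99 dB
∠L = 0.00° − 7.82° = -7.82°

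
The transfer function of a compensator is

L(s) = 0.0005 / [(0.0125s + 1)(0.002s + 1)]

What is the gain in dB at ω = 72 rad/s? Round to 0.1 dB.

At ω = 72 rad/s:
pole (1 + j72·0.0125) = 1 + j0.9 → |·| ≈ 1.3454, ∠ ≈ 41.99°
pole (1 + j72·0.002) = 1 + j0.144 → |·| ≈ 1.0103, ∠ ≈ 8.19°
|L| = 0.0005 · 1 / (1.3454 · 1.0103) ≈ 0.00036785
Gain = 20 log₁₀(0.00036785) ≈ -68.69 dB

-68.7 dB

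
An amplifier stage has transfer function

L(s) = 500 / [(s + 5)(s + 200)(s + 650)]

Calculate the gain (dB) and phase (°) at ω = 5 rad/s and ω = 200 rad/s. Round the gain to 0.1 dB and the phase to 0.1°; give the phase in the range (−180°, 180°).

At s = jω = j5:
pole (s+5): 5 + j5 → |·| = √(5²+5²) = √50 ≈ 7.0711, ∠ = arctan(5/5) ≈ 45.00°
pole (s+200): 200 + j5 → |·| = √(200²+5²) = √40025 ≈ 200.06, ∠ = arctan(5/200) ≈ 1.43°
pole (s+650): 650 + j5 → |·| = √(650²+5²) = √422525 ≈ 650.02, ∠ = arctan(5/650) ≈ 0.44°
|L| = 500 / 9.1955e+05 ≈ 0.00054374
Gain = 20 log₁₀(0.00054374) ≈ -65.29 dB
∠L = 0.00° − 46.87° = -46.87°

At s = jω = j200:
pole (s+5): 5 + j200 → |·| = √(5²+200²) = √40025 ≈ 200.06, ∠ = arctan(200/5) ≈ 88.57°
pole (s+200): 200 + j200 → |·| = √(200²+200²) = √80000 ≈ 282.84, ∠ = arctan(200/200) ≈ 45.00°
pole (s+650): 650 + j200 → |·| = √(650²+200²) = √462500 ≈ 680.07, ∠ = arctan(200/650) ≈ 17.10°
|L| = 500 / 3.8482e+07 ≈ 1.2993e-05
Gain = 20 log₁₀(1.2993e-05) ≈ -97.73 dB
∠L = 0.00° − 150.67° = -150.67°

ω = 5: -65.3 dB, -46.9°; ω = 200: -97.7 dB, -150.7°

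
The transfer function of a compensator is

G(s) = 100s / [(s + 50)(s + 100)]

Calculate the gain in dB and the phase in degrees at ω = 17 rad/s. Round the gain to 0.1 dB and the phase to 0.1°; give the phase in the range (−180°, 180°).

At s = jω = j17:
zero at origin: s = j17 → |·| = 17, ∠ = 90.00°
pole (s+50): 50 + j17 → |·| = √(50²+17²) = √2789 ≈ 52.811, ∠ = arctan(17/50) ≈ 18.78°
pole (s+100): 100 + j17 → |·| = √(100²+17²) = √10289 ≈ 101.43, ∠ = arctan(17/100) ≈ 9.65°
|G| = 100 · 17 / 5356.6 ≈ 0.31737
Gain = 20 log₁₀(0.31737) ≈ -9.97 dB
∠G = 90.00° − 28.43° = 61.57°

-10.0 dB, 61.6°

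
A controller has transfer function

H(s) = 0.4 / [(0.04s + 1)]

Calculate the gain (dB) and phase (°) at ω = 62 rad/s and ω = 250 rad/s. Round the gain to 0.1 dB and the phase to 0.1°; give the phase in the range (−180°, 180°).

ω = 62: -16.5 dB, -68.0°; ω = 250: -28.0 dB, -84.3°

At ω = 62 rad/s:
pole (1 + j62·0.04) = 1 + j2.48 → |·| ≈ 2.674, ∠ ≈ 68.04°
|H| = 0.4 · 1 / (2.674) ≈ 0.14959
Gain = 20 log₁₀(0.14959) ≈ -16.50 dB
∠H = (0°) − (68.04°) = -68.04°

At ω = 250 rad/s:
pole (1 + j250·0.04) = 1 + j10 → |·| ≈ 10.05, ∠ ≈ 84.29°
|H| = 0.4 · 1 / (10.05) ≈ 0.039801
Gain = 20 log₁₀(0.039801) ≈ -28.00 dB
∠H = (0°) − (84.29°) = -84.29°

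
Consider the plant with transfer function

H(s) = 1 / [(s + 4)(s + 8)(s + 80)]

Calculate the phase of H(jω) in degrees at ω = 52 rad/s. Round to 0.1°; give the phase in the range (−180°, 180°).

160.1°

At s = jω = j52:
pole (s+4): 4 + j52 → |·| = √(4²+52²) = √2720 ≈ 52.154, ∠ = arctan(52/4) ≈ 85.60°
pole (s+8): 8 + j52 → |·| = √(8²+52²) = √2768 ≈ 52.612, ∠ = arctan(52/8) ≈ 81.25°
pole (s+80): 80 + j52 → |·| = √(80²+52²) = √9104 ≈ 95.415, ∠ = arctan(52/80) ≈ 33.02°
∠H = 0.00° − 199.87° = -199.87° ≡ 160.13° (principal value)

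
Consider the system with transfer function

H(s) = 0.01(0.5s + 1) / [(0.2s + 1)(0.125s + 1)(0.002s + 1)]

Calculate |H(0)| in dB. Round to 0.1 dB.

H(0) = 0.01 · 1 / 1 = 0.01
20 log₁₀(0.01) ≈ -40.00 dB

-40.0 dB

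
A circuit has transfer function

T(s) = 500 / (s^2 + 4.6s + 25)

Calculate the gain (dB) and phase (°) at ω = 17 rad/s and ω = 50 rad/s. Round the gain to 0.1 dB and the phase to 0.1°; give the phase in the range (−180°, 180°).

At s = jω = j17:
quadratic: (j17)² + 4.6·j17 + 25 = -264 + j78.2 → |·| ≈ 275.34, ∠ ≈ 163.50°
|T| = 500 / 275.34 ≈ 1.8159
Gain = 20 log₁₀(1.8159) ≈ 5.18 dB
∠T = 0.00° − 163.50° = -163.50°

At s = jω = j50:
quadratic: (j50)² + 4.6·j50 + 25 = -2475 + j230 → |·| ≈ 2485.7, ∠ ≈ 174.69°
|T| = 500 / 2485.7 ≈ 0.20115
Gain = 20 log₁₀(0.20115) ≈ -13.93 dB
∠T = 0.00° − 174.69° = -174.69°

ω = 17: 5.2 dB, -163.5°; ω = 50: -13.9 dB, -174.7°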